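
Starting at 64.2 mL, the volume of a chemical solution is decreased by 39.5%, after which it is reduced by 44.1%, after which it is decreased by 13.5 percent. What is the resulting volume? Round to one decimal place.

18.8 mL

Each change multiplies by a factor: 0.605 × 0.559 × 0.865 = 0.292538675.
64.2 × 0.292538675 = 18.780982935 ≈ 18.8.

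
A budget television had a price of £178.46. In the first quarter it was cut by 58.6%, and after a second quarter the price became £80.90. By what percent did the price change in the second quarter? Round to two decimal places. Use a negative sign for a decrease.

9.50%

After the first quarter: £178.46 × 0.414 = £73.88244.
Second-quarter multiplier: £80.90 ÷ £73.88244 ≈ 1.094983.
That is a change of 9.50%.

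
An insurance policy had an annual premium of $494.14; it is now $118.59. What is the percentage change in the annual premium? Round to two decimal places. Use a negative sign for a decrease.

Change: $118.59 − $494.14 = -$375.55.
Relative to the original: -$375.55 ÷ $494.14 ≈ -76.00%.

-76.00%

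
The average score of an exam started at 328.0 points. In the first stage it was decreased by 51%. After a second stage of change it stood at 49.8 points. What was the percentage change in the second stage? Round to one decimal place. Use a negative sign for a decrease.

After the first stage: 328.0 × 0.49 = 160.72.
Second-stage multiplier: 49.8 ÷ 160.72 ≈ 0.30986.
That is a change of -69.0%.

-69.0%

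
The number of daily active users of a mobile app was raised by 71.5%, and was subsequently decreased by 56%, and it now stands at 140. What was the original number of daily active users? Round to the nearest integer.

The overall multiplier applied was 1.715 × 0.44 = 0.7546.
So the original number of daily active users was 140 ÷ 0.7546 ≈ 186.

186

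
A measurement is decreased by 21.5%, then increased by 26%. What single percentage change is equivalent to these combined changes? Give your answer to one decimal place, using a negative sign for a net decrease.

-1.1%

The combined multiplier is 0.785 × 1.26 = 0.9891.
That corresponds to a decrease of 1.1%.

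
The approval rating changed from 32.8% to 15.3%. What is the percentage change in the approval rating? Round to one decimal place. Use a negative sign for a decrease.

The change is 15.3 − 32.8 = -17.5 percentage points.
Relative to the original 32.8%, that is -17.5 ÷ 32.8 ≈ -53.4%.

-53.4%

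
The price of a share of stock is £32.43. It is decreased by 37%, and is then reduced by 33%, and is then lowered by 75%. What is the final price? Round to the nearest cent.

£3.42

37% decrease: £32.43 × 0.63 = £20.4309.
33% decrease: £20.4309 × 0.67 = £13.688703.
75% decrease: £13.688703 × 0.25 = £3.42217575 ≈ £3.42.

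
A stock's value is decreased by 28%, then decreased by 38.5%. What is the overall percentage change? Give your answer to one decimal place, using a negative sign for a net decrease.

-55.7%

A 28% decrease multiplies by 0.72.
Then a 38.5% decrease: 0.72 × 0.615 = 0.4428.
Overall factor 0.4428, i.e. -55.7%.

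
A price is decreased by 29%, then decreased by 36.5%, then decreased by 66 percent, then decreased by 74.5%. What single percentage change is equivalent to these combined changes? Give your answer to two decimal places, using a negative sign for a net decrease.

-96.09%

A 29% decrease multiplies by 0.71.
Then a 36.5% decrease: 0.71 × 0.635 = 0.45085.
Then a 66% decrease: 0.45085 × 0.34 = 0.153289.
Then a 74.5% decrease: 0.153289 × 0.255 = 0.039088695.
Overall factor 0.039088695, i.e. -96.09%.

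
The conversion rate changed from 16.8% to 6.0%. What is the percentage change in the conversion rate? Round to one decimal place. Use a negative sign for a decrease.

-64.3%

The change is 6.0 − 16.8 = -10.8 percentage points.
Relative to the original 16.8%, that is -10.8 ÷ 16.8 ≈ -64.3%.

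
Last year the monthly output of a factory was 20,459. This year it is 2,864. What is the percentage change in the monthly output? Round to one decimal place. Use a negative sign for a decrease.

-86.0%

Change: 2,864 − 20,459 = -17,595.
Relative to the original: -17,595 ÷ 20,459 ≈ -86.0%.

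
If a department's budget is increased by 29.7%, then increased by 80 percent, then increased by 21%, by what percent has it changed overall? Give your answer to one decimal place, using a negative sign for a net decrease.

The combined multiplier is 1.297 × 1.8 × 1.21 = 2.824866.
That corresponds to an increase of 182.5%.

182.5%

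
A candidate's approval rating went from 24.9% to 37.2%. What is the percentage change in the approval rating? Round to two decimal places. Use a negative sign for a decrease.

49.40%

The change is 37.2 − 24.9 = 12.3 percentage points.
Relative to the original 24.9%, that is 12.3 ÷ 24.9 ≈ 49.40%.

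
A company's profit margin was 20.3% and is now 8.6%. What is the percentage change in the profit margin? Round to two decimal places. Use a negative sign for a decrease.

The change is 8.6 − 20.3 = -11.7 percentage points.
Relative to the original 20.3%, that is -11.7 ÷ 20.3 ≈ -57.64%.

-57.64%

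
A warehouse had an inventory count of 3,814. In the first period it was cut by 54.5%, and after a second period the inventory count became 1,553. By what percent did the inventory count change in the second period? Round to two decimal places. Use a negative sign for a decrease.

After the first period: 3,814 × 0.455 = 1735.37.
Second-period multiplier: 1,553 ÷ 1735.37 ≈ 0.89491.
That is a change of -10.51%.

-10.51%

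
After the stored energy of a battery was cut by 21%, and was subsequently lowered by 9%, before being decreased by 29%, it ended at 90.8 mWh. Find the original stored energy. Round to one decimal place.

The overall multiplier applied was 0.79 × 0.91 × 0.71 = 0.510419.
So the original stored energy was 90.8 ÷ 0.510419 ≈ 177.9 mWh.

177.9 mWh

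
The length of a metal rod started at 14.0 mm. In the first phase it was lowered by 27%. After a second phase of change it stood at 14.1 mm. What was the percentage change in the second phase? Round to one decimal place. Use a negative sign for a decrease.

After the first phase: 14.0 × 0.73 = 10.22.
Second-phase multiplier: 14.1 ÷ 10.22 ≈ 1.37965.
That is a change of 38.0%.

38.0%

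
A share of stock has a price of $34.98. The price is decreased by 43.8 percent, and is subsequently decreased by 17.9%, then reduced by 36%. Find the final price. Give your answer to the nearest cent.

43.8% decrease: $34.98 × 0.562 = $19.65876.
Apply the 17.9% decrease: $19.65876 × 0.821 = $16.13984196.
After the 36% decrease: $16.13984196 × 0.64 = $10.3294988544 ≈ $10.33.

$10.33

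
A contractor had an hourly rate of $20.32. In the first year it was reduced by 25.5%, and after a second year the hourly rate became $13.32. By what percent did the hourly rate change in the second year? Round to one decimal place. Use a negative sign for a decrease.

-12.0%

After the first year: $20.32 × 0.745 = $15.1384.
Second-year multiplier: $13.32 ÷ $15.1384 ≈ 0.87988.
That is a change of -12.0%.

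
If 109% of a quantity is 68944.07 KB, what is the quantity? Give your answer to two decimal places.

68944.07 KB ÷ 1.09 ≈ 63251.44 KB.

63251.44 KB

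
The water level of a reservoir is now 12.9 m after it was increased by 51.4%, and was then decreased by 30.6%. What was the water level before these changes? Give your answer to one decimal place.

12.3 m

Undoing the 30.6% decrease: 12.9 ÷ 0.694 ≈ 18.587896.
Undoing the 51.4% increase: 18.587896 ÷ 1.514 ≈ 12.3 m.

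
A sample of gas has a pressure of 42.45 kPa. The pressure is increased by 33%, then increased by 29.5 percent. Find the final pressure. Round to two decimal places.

73.11 kPa

Apply the 33% increase: 42.45 × 1.33 = 56.4585.
29.5% increase: 56.4585 × 1.295 = 73.1137575 ≈ 73.11.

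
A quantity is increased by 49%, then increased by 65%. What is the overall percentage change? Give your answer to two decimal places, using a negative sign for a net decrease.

145.85%

A 49% increase multiplies by 1.49.
Then a 65% increase: 1.49 × 1.65 = 2.4585.
Overall factor 2.4585, i.e. 145.85%.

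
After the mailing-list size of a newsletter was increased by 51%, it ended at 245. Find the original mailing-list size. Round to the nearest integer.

The overall multiplier applied was 1.51.
So the original mailing-list size was 245 ÷ 1.51 ≈ 162.

162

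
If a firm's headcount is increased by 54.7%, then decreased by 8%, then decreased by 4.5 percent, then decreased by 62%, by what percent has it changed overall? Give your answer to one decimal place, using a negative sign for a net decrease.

-48.4%

A 54.7% increase multiplies by 1.547.
Then an 8% decrease: 1.547 × 0.92 = 1.42324.
Then a 4.5% decrease: 1.42324 × 0.955 = 1.3591942.
Then a 62% decrease: 1.3591942 × 0.38 = 0.516493796.
Overall factor 0.516493796, i.e. -48.4%.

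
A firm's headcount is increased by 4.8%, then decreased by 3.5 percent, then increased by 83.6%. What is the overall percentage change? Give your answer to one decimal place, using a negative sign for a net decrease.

A 4.8% increase multiplies by 1.048.
Then a 3.5% decrease: 1.048 × 0.965 = 1.01132.
Then an 83.6% increase: 1.01132 × 1.836 = 1.85678352.
Overall factor 1.85678352, i.e. 85.7%.

85.7%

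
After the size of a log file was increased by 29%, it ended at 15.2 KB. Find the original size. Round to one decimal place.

11.8 KB

The overall multiplier applied was 1.29.
So the original size was 15.2 ÷ 1.29 ≈ 11.8 KB.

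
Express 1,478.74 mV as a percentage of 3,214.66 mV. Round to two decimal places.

46.00%

1,478.74 mV ÷ 3,214.66 mV ≈ 46.00%.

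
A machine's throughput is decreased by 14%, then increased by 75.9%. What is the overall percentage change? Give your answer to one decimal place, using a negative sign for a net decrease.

The combined multiplier is 0.86 × 1.759 = 1.51274.
That corresponds to an increase of 51.3%.

51.3%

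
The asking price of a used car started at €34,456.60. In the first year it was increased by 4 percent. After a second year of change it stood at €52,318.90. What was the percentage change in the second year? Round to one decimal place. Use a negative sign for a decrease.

After the first year: €34,456.60 × 1.04 = €35834.864.
Second-year multiplier: €52,318.90 ÷ €35834.864 ≈ 1.46.
That is a change of 46.0%.

46.0%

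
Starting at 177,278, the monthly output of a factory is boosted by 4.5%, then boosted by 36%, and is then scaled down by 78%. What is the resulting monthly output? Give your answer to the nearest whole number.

55,428

Apply the 4.5% increase: 177,278 × 1.045 = 185255.51.
After the 36% increase: 185255.51 × 1.36 = 251947.4936.
78% decrease: 251947.4936 × 0.22 = 55428.448592 ≈ 55,428.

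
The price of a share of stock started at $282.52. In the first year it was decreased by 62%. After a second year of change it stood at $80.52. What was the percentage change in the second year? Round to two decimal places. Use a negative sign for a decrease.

After the first year: $282.52 × 0.38 = $107.3576.
Second-year multiplier: $80.52 ÷ $107.3576 ≈ 0.750017.
That is a change of -25.00%.

-25.00%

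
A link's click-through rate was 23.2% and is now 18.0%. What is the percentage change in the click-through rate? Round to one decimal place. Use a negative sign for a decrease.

The change is 18.0 − 23.2 = -5.2 percentage points.
Relative to the original 23.2%, that is -5.2 ÷ 23.2 ≈ -22.4%.

-22.4%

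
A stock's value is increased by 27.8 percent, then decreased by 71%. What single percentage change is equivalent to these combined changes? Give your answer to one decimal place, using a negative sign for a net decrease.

The combined multiplier is 1.278 × 0.29 = 0.37062.
That corresponds to a decrease of 62.9%.

-62.9%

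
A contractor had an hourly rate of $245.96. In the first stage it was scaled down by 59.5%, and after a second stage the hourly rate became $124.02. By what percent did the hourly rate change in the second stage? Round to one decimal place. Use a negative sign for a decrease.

After the first stage: $245.96 × 0.405 = $99.6138.
Second-stage multiplier: $124.02 ÷ $99.6138 ≈ 1.24501.
That is a change of 24.5%.

24.5%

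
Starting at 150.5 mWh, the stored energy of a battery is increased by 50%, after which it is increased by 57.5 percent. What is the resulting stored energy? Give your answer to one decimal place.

355.6 mWh

Apply the 50% increase: 150.5 × 1.5 = 225.75.
Apply the 57.5% increase: 225.75 × 1.575 = 355.55625 ≈ 355.6.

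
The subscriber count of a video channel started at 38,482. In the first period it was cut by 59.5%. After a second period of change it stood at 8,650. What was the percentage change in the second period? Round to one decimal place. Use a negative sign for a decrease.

After the first period: 38,482 × 0.405 = 15585.21.
Second-period multiplier: 8,650 ÷ 15585.21 ≈ 0.55501.
That is a change of -44.5%.

-44.5%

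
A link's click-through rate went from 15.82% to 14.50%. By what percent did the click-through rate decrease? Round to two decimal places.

The change is 14.50 − 15.82 = -1.32 percentage points.
Relative to the original 15.82%, that is -1.32 ÷ 15.82 ≈ -8.34%.
So the click-through rate fell by 8.34%.

8.34%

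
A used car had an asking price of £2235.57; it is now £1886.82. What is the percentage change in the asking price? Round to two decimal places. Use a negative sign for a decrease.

Change: £1886.82 − £2235.57 = -£348.75.
Relative to the original: -£348.75 ÷ £2235.57 ≈ -15.60%.

-15.60%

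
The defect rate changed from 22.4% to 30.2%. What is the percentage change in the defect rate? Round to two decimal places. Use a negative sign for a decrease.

The change is 30.2 − 22.4 = 7.8 percentage points.
Relative to the original 22.4%, that is 7.8 ÷ 22.4 ≈ 34.82%.

34.82%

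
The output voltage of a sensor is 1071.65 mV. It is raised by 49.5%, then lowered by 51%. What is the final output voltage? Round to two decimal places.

Each change multiplies by a factor: 1.495 × 0.49 = 0.73255.
1071.65 × 0.73255 = 785.0372075 ≈ 785.04.

785.04 mV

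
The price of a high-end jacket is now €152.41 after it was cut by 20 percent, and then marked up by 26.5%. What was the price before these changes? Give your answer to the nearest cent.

The overall multiplier applied was 0.8 × 1.265 = 1.012.
So the original price was €152.41 ÷ 1.012 ≈ €150.60.

€150.60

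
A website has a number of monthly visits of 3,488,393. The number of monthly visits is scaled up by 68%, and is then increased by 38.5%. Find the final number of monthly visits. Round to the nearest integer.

After the 68% increase: 3,488,393 × 1.68 = 5860500.24.
38.5% increase: 5860500.24 × 1.385 = 8116792.8324 ≈ 8,116,793.

8,116,793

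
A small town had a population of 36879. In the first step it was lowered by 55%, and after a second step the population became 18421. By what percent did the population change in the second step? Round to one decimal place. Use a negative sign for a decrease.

After the first step: 36879 × 0.45 = 16595.55.
Second-step multiplier: 18421 ÷ 16595.55 ≈ 1.11.
That is a change of 11.0%.

11.0%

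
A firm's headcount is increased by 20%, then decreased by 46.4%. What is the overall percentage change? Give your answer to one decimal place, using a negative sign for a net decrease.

A 20% increase multiplies by 1.2.
Then a 46.4% decrease: 1.2 × 0.536 = 0.6432.
Overall factor 0.6432, i.e. -35.7%.

-35.7%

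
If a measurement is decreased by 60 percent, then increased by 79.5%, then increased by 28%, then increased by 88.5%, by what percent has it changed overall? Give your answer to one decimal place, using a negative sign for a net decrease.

73.2%

A 60% decrease multiplies by 0.4.
Then a 79.5% increase: 0.4 × 1.795 = 0.718.
Then a 28% increase: 0.718 × 1.28 = 0.91904.
Then an 88.5% increase: 0.91904 × 1.885 = 1.7323904.
Overall factor 1.7323904, i.e. 73.2%.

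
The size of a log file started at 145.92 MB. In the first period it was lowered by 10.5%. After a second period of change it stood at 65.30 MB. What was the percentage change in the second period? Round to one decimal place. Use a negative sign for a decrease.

After the first period: 145.92 × 0.895 = 130.5984.
Second-period multiplier: 65.30 ÷ 130.5984 ≈ 0.50001.
That is a change of -50.0%.

-50.0%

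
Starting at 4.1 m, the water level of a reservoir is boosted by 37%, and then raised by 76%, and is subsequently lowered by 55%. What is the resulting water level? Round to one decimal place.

Apply the 37% increase: 4.1 × 1.37 = 5.617.
Apply the 76% increase: 5.617 × 1.76 = 9.88592.
Apply the 55% decrease: 9.88592 × 0.45 = 4.448664 ≈ 4.4.

4.4 m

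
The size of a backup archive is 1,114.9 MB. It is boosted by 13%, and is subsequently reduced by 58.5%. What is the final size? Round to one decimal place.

After the 13% increase: 1,114.9 × 1.13 = 1259.837.
Apply the 58.5% decrease: 1259.837 × 0.415 = 522.832355 ≈ 522.8.

522.8 MB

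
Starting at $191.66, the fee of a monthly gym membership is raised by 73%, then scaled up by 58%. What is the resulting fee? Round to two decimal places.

$523.88

73% increase: $191.66 × 1.73 = $331.5718.
Apply the 58% increase: $331.5718 × 1.58 = $523.883444 ≈ $523.88.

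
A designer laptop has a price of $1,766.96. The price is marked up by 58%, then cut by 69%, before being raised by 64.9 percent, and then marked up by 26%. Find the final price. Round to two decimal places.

$1,798.19

Each change multiplies by a factor: 1.58 × 0.31 × 1.649 × 1.26 = 1.017677052.
$1,766.96 × 1.017677052 = $1798.19464380192 ≈ $1,798.19.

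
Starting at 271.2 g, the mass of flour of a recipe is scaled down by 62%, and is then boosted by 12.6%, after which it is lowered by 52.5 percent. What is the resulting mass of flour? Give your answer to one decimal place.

62% decrease: 271.2 × 0.38 = 103.056.
12.6% increase: 103.056 × 1.126 = 116.041056.
52.5% decrease: 116.041056 × 0.475 = 55.1195016 ≈ 55.1.

55.1 g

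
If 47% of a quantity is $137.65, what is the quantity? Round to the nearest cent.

$137.65 ÷ 0.47 ≈ $292.87.

$292.87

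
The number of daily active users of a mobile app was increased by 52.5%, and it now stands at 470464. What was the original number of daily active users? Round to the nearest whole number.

The overall multiplier applied was 1.525.
So the original number of daily active users was 470464 ÷ 1.525 ≈ 308501.

308501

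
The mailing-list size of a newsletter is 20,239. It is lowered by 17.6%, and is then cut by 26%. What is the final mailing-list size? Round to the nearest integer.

Each change multiplies by a factor: 0.824 × 0.74 = 0.60976.
20,239 × 0.60976 = 12340.93264 ≈ 12,341.

12,341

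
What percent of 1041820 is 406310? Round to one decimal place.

406310 ÷ 1041820 ≈ 39.0%.

39.0%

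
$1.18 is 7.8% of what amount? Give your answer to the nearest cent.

$1.18 ÷ 0.078 ≈ $15.13.

$15.13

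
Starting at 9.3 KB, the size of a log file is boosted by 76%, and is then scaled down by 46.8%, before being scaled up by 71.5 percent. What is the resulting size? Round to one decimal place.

Each change multiplies by a factor: 1.76 × 0.532 × 1.715 = 1.6057888.
9.3 × 1.6057888 = 14.93383584 ≈ 14.9.

14.9 KB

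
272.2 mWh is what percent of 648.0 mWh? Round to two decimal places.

42.01%

272.2 mWh ÷ 648.0 mWh ≈ 42.01%.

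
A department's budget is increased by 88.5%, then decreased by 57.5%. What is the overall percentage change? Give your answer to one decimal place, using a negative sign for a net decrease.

-19.9%

The combined multiplier is 1.885 × 0.425 = 0.801125.
That corresponds to a decrease of 19.9%.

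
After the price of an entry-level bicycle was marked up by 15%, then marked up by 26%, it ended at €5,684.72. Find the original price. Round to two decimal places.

Undoing the 26% increase: €5,684.72 ÷ 1.26 ≈ €4511.68254.
Undoing the 15% increase: €4511.68254 ÷ 1.15 ≈ €3,923.20.

€3,923.20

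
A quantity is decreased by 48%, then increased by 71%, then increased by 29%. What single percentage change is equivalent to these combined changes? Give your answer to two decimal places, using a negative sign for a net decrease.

14.71%

The combined multiplier is 0.52 × 1.71 × 1.29 = 1.147068.
That corresponds to an increase of 14.71%.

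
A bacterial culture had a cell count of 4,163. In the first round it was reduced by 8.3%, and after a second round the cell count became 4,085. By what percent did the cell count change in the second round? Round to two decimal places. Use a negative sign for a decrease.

7.01%

After the first round: 4,163 × 0.917 = 3817.471.
Second-round multiplier: 4,085 ÷ 3817.471 ≈ 1.07008.
That is a change of 7.01%.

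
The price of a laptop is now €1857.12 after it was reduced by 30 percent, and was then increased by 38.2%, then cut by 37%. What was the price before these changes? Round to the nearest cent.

The overall multiplier applied was 0.7 × 1.382 × 0.63 = 0.609462.
So the original price was €1857.12 ÷ 0.609462 ≈ €3047.15.

€3047.15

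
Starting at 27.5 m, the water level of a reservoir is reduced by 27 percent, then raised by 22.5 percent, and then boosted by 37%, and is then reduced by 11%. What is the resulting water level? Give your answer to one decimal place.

30.0 m

Each change multiplies by a factor: 0.73 × 1.225 × 1.37 × 0.89 = 1.090359025.
27.5 × 1.090359025 = 29.9848731875 ≈ 30.0.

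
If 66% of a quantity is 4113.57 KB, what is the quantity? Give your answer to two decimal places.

4113.57 KB ÷ 0.66 ≈ 6232.68 KB.

6232.68 KB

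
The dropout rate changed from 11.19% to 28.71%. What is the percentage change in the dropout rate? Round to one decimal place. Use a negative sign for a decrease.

The change is 28.71 − 11.19 = 17.52 percentage points.
Relative to the original 11.19%, that is 17.52 ÷ 11.19 ≈ 156.6%.

156.6%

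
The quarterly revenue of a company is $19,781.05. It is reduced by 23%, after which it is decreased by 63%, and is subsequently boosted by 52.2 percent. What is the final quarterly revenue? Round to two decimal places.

Each change multiplies by a factor: 0.77 × 0.37 × 1.522 = 0.4336178.
$19,781.05 × 0.4336178 = $8577.41538269 ≈ $8,577.42.

$8,577.42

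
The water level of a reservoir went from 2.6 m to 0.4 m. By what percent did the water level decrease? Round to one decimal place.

84.6%

Change: 0.4 − 2.6 = -2.2.
Relative to the original: -2.2 ÷ 2.6 ≈ -84.6%.
So the water level decreased by 84.6%.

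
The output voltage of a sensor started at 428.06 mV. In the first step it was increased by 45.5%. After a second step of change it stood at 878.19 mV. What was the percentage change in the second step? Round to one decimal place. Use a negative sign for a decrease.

41.0%

After the first step: 428.06 × 1.455 = 622.8273.
Second-step multiplier: 878.19 ÷ 622.8273 ≈ 1.41001.
That is a change of 41.0%.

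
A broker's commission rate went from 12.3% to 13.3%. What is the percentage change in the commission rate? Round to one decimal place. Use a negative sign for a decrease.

8.1%

The change is 13.3 − 12.3 = 1.0 percentage points.
Relative to the original 12.3%, that is 1.0 ÷ 12.3 ≈ 8.1%.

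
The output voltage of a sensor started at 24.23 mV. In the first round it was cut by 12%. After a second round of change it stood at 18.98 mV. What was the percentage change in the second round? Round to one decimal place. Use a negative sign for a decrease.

After the first round: 24.23 × 0.88 = 21.3224.
Second-round multiplier: 18.98 ÷ 21.3224 ≈ 0.89014.
That is a change of -11.0%.

-11.0%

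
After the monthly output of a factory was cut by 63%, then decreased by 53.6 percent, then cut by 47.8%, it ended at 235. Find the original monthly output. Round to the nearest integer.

2622

The overall multiplier applied was 0.37 × 0.464 × 0.522 = 0.08961696.
So the original monthly output was 235 ÷ 0.08961696 ≈ 2622.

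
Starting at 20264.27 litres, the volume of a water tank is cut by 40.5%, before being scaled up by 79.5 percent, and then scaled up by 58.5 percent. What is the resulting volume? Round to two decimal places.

40.5% decrease: 20264.27 × 0.595 = 12057.24065.
79.5% increase: 12057.24065 × 1.795 = 21642.74696675.
58.5% increase: 21642.74696675 × 1.585 = 34303.75394229875 ≈ 34303.75.

34303.75 litres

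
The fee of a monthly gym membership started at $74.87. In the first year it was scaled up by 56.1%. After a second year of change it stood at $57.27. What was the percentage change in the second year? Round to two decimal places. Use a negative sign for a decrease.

-51.00%

After the first year: $74.87 × 1.561 = $116.87207.
Second-year multiplier: $57.27 ÷ $116.87207 ≈ 0.490023.
That is a change of -51.00%.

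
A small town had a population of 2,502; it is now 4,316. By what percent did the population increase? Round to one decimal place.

Change: 4,316 − 2,502 = 1,814.
Relative to the original: 1,814 ÷ 2,502 ≈ 72.5%.
So the population increased by 72.5%.

72.5%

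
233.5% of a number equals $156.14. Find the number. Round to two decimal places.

$156.14 ÷ 2.335 ≈ $66.87.

$66.87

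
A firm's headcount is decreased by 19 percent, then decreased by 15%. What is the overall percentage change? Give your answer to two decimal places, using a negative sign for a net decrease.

-31.15%

The combined multiplier is 0.81 × 0.85 = 0.6885.
That corresponds to a decrease of 31.15%.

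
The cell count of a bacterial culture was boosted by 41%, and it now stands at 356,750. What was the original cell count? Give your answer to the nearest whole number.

The overall multiplier applied was 1.41.
So the original cell count was 356,750 ÷ 1.41 ≈ 253,014.

253,014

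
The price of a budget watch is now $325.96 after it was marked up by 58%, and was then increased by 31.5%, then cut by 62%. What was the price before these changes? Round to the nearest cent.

Undoing the 62% decrease: $325.96 ÷ 0.38 ≈ $857.789474.
Undoing the 31.5% increase: $857.789474 ÷ 1.315 ≈ $652.311387.
Undoing the 58% increase: $652.311387 ÷ 1.58 ≈ $412.86.

$412.86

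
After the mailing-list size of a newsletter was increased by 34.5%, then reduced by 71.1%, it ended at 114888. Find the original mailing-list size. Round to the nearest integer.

Undoing the 71.1% decrease: 114888 ÷ 0.289 ≈ 397536.33218.
Undoing the 34.5% increase: 397536.33218 ÷ 1.345 ≈ 295566.

295566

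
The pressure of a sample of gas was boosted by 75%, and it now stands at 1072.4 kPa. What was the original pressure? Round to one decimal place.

612.8 kPa

The overall multiplier applied was 1.75.
So the original pressure was 1072.4 ÷ 1.75 = 612.8 kPa.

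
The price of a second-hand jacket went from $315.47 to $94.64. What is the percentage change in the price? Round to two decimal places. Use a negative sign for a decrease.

-70.00%

Change: $94.64 − $315.47 = -$220.83.
Relative to the original: -$220.83 ÷ $315.47 ≈ -70.00%.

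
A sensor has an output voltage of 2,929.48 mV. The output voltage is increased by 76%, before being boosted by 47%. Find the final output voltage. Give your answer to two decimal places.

Apply the 76% increase: 2,929.48 × 1.76 = 5155.8848.
Apply the 47% increase: 5155.8848 × 1.47 = 7579.150656 ≈ 7,579.15.

7,579.15 mV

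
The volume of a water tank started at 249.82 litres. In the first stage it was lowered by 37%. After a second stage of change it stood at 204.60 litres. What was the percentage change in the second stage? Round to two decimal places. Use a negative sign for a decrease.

30.00%

After the first stage: 249.82 × 0.63 = 157.3866.
Second-stage multiplier: 204.60 ÷ 157.3866 ≈ 1.299984.
That is a change of 30.00%.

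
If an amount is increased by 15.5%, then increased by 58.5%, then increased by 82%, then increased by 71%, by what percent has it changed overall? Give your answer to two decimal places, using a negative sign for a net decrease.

A 15.5% increase multiplies by 1.155.
Then a 58.5% increase: 1.155 × 1.585 = 1.830675.
Then an 82% increase: 1.830675 × 1.82 = 3.3318285.
Then a 71% increase: 3.3318285 × 1.71 = 5.697426735.
Overall factor 5.697426735, i.e. 469.74%.

469.74%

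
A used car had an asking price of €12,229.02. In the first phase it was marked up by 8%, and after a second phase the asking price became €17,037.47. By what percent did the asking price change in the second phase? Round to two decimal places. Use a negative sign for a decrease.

29.00%

After the first phase: €12,229.02 × 1.08 = €13207.3416.
Second-phase multiplier: €17,037.47 ÷ €13207.3416 ≈ 1.29.
That is a change of 29.00%.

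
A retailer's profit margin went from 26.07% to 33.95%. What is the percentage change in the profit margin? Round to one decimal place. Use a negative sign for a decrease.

30.2%

The change is 33.95 − 26.07 = 7.88 percentage points.
Relative to the original 26.07%, that is 7.88 ÷ 26.07 ≈ 30.2%.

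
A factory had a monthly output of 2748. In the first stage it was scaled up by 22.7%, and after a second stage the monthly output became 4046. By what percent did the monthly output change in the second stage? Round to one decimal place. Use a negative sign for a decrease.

After the first stage: 2748 × 1.227 = 3371.796.
Second-stage multiplier: 4046 ÷ 3371.796 ≈ 1.19995.
That is a change of 20.0%.

20.0%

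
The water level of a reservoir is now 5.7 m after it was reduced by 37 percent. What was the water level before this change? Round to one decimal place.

9.0 m

The overall multiplier applied was 0.63.
So the original water level was 5.7 ÷ 0.63 ≈ 9.0 m.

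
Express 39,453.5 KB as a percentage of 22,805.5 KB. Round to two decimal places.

173.00%

39,453.5 KB ÷ 22,805.5 KB ≈ 173.00%.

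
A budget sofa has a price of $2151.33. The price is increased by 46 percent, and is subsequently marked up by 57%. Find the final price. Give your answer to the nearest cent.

Each change multiplies by a factor: 1.46 × 1.57 = 2.2922.
$2151.33 × 2.2922 = $4931.278626 ≈ $4931.28.

$4931.28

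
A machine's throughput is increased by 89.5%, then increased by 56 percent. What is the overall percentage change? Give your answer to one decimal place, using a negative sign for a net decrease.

The combined multiplier is 1.895 × 1.56 = 2.9562.
That corresponds to an increase of 195.6%.

195.6%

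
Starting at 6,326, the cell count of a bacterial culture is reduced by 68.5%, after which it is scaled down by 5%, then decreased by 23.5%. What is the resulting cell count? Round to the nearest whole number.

Each change multiplies by a factor: 0.315 × 0.95 × 0.765 = 0.22892625.
6,326 × 0.22892625 = 1448.1874575 ≈ 1,448.

1,448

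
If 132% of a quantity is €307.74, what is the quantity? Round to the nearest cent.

€233.14

€307.74 ÷ 1.32 ≈ €233.14.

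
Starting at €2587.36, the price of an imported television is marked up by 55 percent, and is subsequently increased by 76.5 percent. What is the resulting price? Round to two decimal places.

€7078.37

Each change multiplies by a factor: 1.55 × 1.765 = 2.73575.
€2587.36 × 2.73575 = €7078.37012 ≈ €7078.37.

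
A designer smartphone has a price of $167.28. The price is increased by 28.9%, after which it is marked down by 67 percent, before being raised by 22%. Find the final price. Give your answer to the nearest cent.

Each change multiplies by a factor: 1.289 × 0.33 × 1.22 = 0.5189514.
$167.28 × 0.5189514 = $86.810190192 ≈ $86.81.

$86.81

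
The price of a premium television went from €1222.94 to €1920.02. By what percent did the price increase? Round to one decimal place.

57.0%

Change: €1920.02 − €1222.94 = €697.08.
Relative to the original: €697.08 ÷ €1222.94 ≈ 57.0%.
So the price increased by 57.0%.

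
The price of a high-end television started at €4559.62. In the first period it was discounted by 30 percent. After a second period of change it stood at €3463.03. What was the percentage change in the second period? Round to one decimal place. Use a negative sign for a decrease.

After the first period: €4559.62 × 0.7 = €3191.734.
Second-period multiplier: €3463.03 ÷ €3191.734 ≈ 1.085.
That is a change of 8.5%.

8.5%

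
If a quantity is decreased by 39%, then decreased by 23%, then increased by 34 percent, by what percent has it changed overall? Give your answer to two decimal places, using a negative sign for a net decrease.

-37.06%

A 39% decrease multiplies by 0.61.
Then a 23% decrease: 0.61 × 0.77 = 0.4697.
Then a 34% increase: 0.4697 × 1.34 = 0.629398.
Overall factor 0.629398, i.e. -37.06%.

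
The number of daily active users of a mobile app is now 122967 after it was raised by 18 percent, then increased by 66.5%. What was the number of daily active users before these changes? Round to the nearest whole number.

62588

The overall multiplier applied was 1.18 × 1.665 = 1.9647.
So the original number of daily active users was 122967 ÷ 1.9647 ≈ 62588.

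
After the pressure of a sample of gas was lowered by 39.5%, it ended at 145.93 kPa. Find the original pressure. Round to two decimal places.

The overall multiplier applied was 0.605.
So the original pressure was 145.93 ÷ 0.605 ≈ 241.21 kPa.

241.21 kPa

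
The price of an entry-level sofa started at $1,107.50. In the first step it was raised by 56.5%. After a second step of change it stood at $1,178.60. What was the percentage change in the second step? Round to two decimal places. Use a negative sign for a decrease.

After the first step: $1,107.50 × 1.565 = $1733.2375.
Second-step multiplier: $1,178.60 ÷ $1733.2375 ≈ 0.679999.
That is a change of -32.00%.

-32.00%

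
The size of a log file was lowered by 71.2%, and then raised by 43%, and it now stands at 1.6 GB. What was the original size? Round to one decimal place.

Undoing the 43% increase: 1.6 ÷ 1.43 ≈ 1.118881.
Undoing the 71.2% decrease: 1.118881 ÷ 0.288 ≈ 3.9 GB.

3.9 GB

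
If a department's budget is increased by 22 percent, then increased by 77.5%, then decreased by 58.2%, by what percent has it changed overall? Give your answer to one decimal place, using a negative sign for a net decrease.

-9.5%

The combined multiplier is 1.22 × 1.775 × 0.418 = 0.905179.
That corresponds to a decrease of 9.5%.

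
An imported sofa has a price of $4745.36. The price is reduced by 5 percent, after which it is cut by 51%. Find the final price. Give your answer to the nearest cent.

$2208.97

Each change multiplies by a factor: 0.95 × 0.49 = 0.4655.
$4745.36 × 0.4655 = $2208.96508 ≈ $2208.97.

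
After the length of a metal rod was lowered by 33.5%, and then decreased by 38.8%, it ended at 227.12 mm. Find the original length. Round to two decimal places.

558.06 mm

Undoing the 38.8% decrease: 227.12 ÷ 0.612 ≈ 371.111111.
Undoing the 33.5% decrease: 371.111111 ÷ 0.665 ≈ 558.06 mm.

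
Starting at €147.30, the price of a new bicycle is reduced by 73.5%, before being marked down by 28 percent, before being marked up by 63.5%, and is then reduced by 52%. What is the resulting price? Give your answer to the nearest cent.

€22.06

73.5% decrease: €147.30 × 0.265 = €39.0345.
28% decrease: €39.0345 × 0.72 = €28.10484.
Apply the 63.5% increase: €28.10484 × 1.635 = €45.9514134.
52% decrease: €45.9514134 × 0.48 = €22.056678432 ≈ €22.06.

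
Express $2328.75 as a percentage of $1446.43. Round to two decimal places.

161.00%

$2328.75 ÷ $1446.43 ≈ 161.00%.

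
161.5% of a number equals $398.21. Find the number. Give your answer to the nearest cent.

$246.57

$398.21 ÷ 1.615 ≈ $246.57.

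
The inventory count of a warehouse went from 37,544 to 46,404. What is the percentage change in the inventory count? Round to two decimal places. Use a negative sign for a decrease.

Change: 46,404 − 37,544 = 8,860.
Relative to the original: 8,860 ÷ 37,544 ≈ 23.60%.

23.60%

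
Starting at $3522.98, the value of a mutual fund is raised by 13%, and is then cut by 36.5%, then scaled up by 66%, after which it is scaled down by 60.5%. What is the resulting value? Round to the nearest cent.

$1657.55

After the 13% increase: $3522.98 × 1.13 = $3980.9674.
After the 36.5% decrease: $3980.9674 × 0.635 = $2527.914299.
Apply the 66% increase: $2527.914299 × 1.66 = $4196.33773634.
After the 60.5% decrease: $4196.33773634 × 0.395 = $1657.5534058543 ≈ $1657.55.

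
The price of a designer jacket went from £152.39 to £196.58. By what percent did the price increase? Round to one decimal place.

29.0%

Change: £196.58 − £152.39 = £44.19.
Relative to the original: £44.19 ÷ £152.39 ≈ 29.0%.
So the price increased by 29.0%.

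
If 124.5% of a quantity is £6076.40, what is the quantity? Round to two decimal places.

£4880.64

£6076.40 ÷ 1.245 ≈ £4880.64.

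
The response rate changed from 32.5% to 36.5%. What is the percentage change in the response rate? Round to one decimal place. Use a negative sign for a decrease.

12.3%

The change is 36.5 − 32.5 = 4.0 percentage points.
Relative to the original 32.5%, that is 4.0 ÷ 32.5 ≈ 12.3%.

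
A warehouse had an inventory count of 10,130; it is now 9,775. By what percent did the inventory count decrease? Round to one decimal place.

Change: 9,775 − 10,130 = -355.
Relative to the original: -355 ÷ 10,130 ≈ -3.5%.
So the inventory count decreased by 3.5%.

3.5%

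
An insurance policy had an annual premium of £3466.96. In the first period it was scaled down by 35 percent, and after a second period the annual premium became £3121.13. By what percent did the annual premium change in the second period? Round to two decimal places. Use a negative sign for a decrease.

38.50%

After the first period: £3466.96 × 0.65 = £2253.524.
Second-period multiplier: £3121.13 ÷ £2253.524 ≈ 1.385.
That is a change of 38.50%.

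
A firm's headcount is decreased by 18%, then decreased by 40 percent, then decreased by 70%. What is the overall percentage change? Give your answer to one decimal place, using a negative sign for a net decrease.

The combined multiplier is 0.82 × 0.6 × 0.3 = 0.1476.
That corresponds to a decrease of 85.2%.

-85.2%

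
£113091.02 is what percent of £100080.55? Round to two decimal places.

113.00%

£113091.02 ÷ £100080.55 ≈ 113.00%.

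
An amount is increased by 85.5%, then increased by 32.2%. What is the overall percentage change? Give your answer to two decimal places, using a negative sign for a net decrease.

145.23%

The combined multiplier is 1.855 × 1.322 = 2.45231.
That corresponds to an increase of 145.23%.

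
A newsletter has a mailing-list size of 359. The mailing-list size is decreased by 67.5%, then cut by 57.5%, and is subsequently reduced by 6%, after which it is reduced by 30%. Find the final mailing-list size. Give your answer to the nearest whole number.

Each change multiplies by a factor: 0.325 × 0.425 × 0.94 × 0.7 = 0.09088625.
359 × 0.09088625 = 32.62816375 ≈ 33.

33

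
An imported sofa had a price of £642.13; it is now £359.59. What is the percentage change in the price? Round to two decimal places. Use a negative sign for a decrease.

-44.00%

Change: £359.59 − £642.13 = -£282.54.
Relative to the original: -£282.54 ÷ £642.13 ≈ -44.00%.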